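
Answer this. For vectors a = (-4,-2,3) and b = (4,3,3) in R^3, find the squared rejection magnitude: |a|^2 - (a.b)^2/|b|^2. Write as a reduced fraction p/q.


|a|^2 = (-4)^2 + (-2)^2 + 3^2 = 29
|b|^2 = 4^2 + 3^2 + 3^2 = 34
a . b = (-4)*4 + (-2)*3 + 3*3 = -13
(a.b)^2 = (-13)^2 = 169
|rej|^2 = 29 - 169/34
= (986 - 169)/34
= 817/34
In lowest terms: 817/34


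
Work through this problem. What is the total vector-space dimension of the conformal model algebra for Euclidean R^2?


The conformal model of R^2 uses Cl(3,1): the 2 Euclidean generators plus two extra orthogonal generators e+ (e+^2 = +1) and e- (e-^2 = -1), from which the null vectors e0, einf are built.
Number of generators m = 2 + 2 = 4.
dim Cl(p,q) = 2^m = 2^4 = 16


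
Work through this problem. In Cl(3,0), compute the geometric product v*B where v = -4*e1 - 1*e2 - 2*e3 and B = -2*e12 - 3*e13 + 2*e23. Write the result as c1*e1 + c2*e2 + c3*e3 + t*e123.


vB has grade-1 (vector) and grade-3 (trivector) parts: vB = (v _| B) + (v ^ B).
Vector part <vB>_1:
  e1: -v2*b12 - v3*b13 = -(-1)*(-2) - (-2)*(-3) = -8
  e2: v1*b12 - v3*b23 = (-4)*(-2) - (-2)*(2) = 12
  e3: v1*b13 + v2*b23 = (-4)*(-3) + (-1)*(2) = 10
Trivector part <vB>_3:
  e123: v1*b23 - v2*b13 + v3*b12 = (-4)*(2) - (-1)*(-3) + (-2)*(-2) = -7
vB = -8*e1 + 12*e2 + 10*e3 - 7*e123


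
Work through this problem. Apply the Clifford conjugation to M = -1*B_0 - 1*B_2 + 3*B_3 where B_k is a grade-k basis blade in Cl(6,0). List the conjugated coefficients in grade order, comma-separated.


Clifford conjugate sign for grade k: (-1)^(k(k+1)/2)
Grade 0: (-1)^(0*1/2) = (-1)^0 = 1, coeff -1 -> -1
Grade 2: (-1)^(2*3/2) = (-1)^3 = -1, coeff -1 -> 1
Grade 3: (-1)^(3*4/2) = (-1)^6 = 1, coeff 3 -> 3
Conjugated coefficients: -1, 1, 3


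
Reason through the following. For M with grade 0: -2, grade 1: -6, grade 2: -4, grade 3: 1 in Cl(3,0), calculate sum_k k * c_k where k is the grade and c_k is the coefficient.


Grade-weighted sum = sum of grade_k * coefficient_k
0*(-2) = 0
1*(-6) = -6
2*(-4) = -8
3*1 = 3
Total = 0 + (-6) + (-8) + 3 = -11


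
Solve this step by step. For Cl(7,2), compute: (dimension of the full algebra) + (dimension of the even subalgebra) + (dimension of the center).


n = 7 + 2 = 9
Total dim = 2^9 = 512
Even subalgebra dim = 2^8 = 256
n is odd, so center dim = 2
Sum = 512 + 256 + 2 = 770


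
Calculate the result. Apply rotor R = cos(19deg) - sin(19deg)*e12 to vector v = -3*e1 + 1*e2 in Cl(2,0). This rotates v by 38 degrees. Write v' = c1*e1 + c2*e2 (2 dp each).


Rotor R = cos(19deg) - sin(19deg)*e12
Rotation angle theta = 2 * 19 = 38 degrees
v' = R*v*~R rotates v by theta.
cos(38deg) = 0.7880, sin(38deg) = 0.6157
v'_1 = -3*cos(38deg) - 1*sin(38deg)
= -3*0.7880 - 1*0.6157
= -2.98
v'_2 = -3*sin(38deg) + 1*cos(38deg)
= -3*0.6157 + 1*0.7880
= -1.06
v' = -2.98*e1 - 1.06*e2


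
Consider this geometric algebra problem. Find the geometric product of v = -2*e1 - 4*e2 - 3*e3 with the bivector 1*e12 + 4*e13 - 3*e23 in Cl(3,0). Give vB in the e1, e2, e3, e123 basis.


vB has grade-1 (vector) and grade-3 (trivector) parts: vB = (v _| B) + (v ^ B).
Vector part <vB>_1:
  e1: -v2*b12 - v3*b13 = -(-4)*(1) - (-3)*(4) = 16
  e2: v1*b12 - v3*b23 = (-2)*(1) - (-3)*(-3) = -11
  e3: v1*b13 + v2*b23 = (-2)*(4) + (-4)*(-3) = 4
Trivector part <vB>_3:
  e123: v1*b23 - v2*b13 + v3*b12 = (-2)*(-3) - (-4)*(4) + (-3)*(1) = 19
vB = 16*e1 - 11*e2 + 4*e3 + 19*e123


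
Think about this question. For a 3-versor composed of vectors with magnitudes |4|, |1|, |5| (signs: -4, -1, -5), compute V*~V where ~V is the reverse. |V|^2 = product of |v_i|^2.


Each vector v_i has |v_i|^2 = s_i^2
Squared scales: (-4)^2 = 16, (-1)^2 = 1, (-5)^2 = 25
|V|^2 = 16 * 1 * 25
= 400


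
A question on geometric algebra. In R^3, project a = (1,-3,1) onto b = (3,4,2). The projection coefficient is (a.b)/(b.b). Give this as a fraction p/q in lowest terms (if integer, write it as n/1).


Projection coefficient = (a . b) / (b . b)
a . b = 1*3 + (-3)*4 + 1*2
= 3 + (-12) + 2 = -7
b . b = 3^2 + 4^2 + 2^2
= 9 + 16 + 4 = 29
Coefficient = -7/29
In lowest terms: -7/29


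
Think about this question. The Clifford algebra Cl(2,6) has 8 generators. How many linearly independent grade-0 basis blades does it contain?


Number of grade-k basis blades in Cl(p,q) with n = p + q is C(n, k).
n = 2 + 6 = 8
C(8, 0) = 8! / (0! * 8!)
= 40320 / (1 * 40320)
= 1


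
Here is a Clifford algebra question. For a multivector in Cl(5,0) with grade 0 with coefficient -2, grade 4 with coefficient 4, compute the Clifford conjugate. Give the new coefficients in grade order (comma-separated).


Clifford conjugate sign for grade k: (-1)^(k(k+1)/2)
Grade 0: (-1)^(0*1/2) = (-1)^0 = 1, coeff -2 -> -2
Grade 4: (-1)^(4*5/2) = (-1)^10 = 1, coeff 4 -> 4
Conjugated coefficients: -2, 4


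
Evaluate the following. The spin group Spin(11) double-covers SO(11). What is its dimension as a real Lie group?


Spin(n) double-covers SO(n); both have Lie algebra so(n) of dimension n(n-1)/2.
n = 11
n(n-1) = 11 * 10 = 110
dim Spin(11) = 110/2 = 55


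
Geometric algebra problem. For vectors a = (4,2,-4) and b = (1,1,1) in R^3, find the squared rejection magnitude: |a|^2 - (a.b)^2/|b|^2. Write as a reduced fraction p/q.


|a|^2 = 4^2 + 2^2 + (-4)^2 = 36
|b|^2 = 1^2 + 1^2 + 1^2 = 3
a . b = 4*1 + 2*1 + (-4)*1 = 2
(a.b)^2 = 2^2 = 4
|rej|^2 = 36 - 4/3
= (108 - 4)/3
= 104/3
In lowest terms: 104/3


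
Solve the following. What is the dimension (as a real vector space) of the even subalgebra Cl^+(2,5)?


Even subalgebra dimension = 2^(n-1)
n = 2 + 5 = 7
2^(7 - 1) = 2^6 = 64
Verification: sum of C(7,k) for even k = 1 + 21 + 35 + 7 = 64
Result = 64


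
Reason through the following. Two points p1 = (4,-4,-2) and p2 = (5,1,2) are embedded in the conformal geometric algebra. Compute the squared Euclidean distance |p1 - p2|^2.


p1 - p2 = (-1, -5, -4)
|p1 - p2|^2 = (-1)^2 + (-5)^2 + (-4)^2
= 1 + 25 + 16
= 42


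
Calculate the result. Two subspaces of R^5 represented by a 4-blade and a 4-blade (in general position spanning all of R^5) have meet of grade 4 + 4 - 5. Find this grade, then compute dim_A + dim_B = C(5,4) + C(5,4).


Meet grade = grade(A) + grade(B) - n
= 4 + 4 - 5 = 3
C(5,4) = 5
C(5,4) = 5
dim_A + dim_B = 5 + 5 = 10


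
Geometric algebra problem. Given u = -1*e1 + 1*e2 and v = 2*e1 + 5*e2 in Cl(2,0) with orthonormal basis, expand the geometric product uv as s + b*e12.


Expand: (-1*e1 + 1*e2)(2*e1 + 5*e2)
= (-1)*2*e1e1 + (-1)*5*e1e2 + 1*2*e2e1 + 1*5*e2e2
Using e1^2 = e2^2 = 1, e2e1 = -e1e2:
Scalar part s = (-1)*2 + 1*5 = -2 + 5 = 3
Bivector part b = (-1)*5 - 1*2 = -5 - 2 = -7
uv = 3 - 7*e12


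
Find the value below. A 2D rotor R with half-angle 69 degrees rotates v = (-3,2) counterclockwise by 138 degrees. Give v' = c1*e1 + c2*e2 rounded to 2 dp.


Rotor R = cos(69deg) - sin(69deg)*e12
Rotation angle theta = 2 * 69 = 138 degrees
v' = R*v*~R rotates v by theta.
cos(138deg) = -0.7431, sin(138deg) = 0.6691
v'_1 = -3*cos(138deg) - 2*sin(138deg)
= -3*(-0.7431) - 2*0.6691
= 0.89
v'_2 = -3*sin(138deg) + 2*cos(138deg)
= -3*0.6691 + 2*(-0.7431)
= -3.49
v' = 0.89*e1 - 3.49*e2


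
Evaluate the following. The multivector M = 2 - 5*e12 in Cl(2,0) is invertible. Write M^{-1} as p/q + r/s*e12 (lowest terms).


M = 2 - 5*e12, where e12^2 = -1.
Since M commutes with its reverse ~M = a - b*e12, M * ~M = a^2 - b^2*e12^2 = a^2 + b^2.
So M^{-1} = ~M / (a^2 + b^2) = (a - b*e12)/(a^2 + b^2).
a^2 + b^2 = 4 + 25 = 29
Scalar part = 2/29 = 2/29
Bivector coeff = 5/29 = 5/29
M^{-1} = 2/29 + 5/29*e12


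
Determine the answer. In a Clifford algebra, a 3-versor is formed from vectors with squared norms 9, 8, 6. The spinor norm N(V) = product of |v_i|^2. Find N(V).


Spinor norm N(V) = |v1|^2 * |v2|^2 * ... * |v3|^2
= 9 * 8 * 6
Running product: 9, 72, 432
N(V) = 432


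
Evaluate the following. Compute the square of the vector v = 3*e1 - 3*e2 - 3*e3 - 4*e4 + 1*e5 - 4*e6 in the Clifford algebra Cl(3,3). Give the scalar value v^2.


v^2 = sum of c_i^2 * e_i^2
Positive signature terms (e_i^2 = +1): 3^2 + (-3)^2 + (-3)^2 = 27
Negative signature terms (e_j^2 = -1): (-4)^2 + 1^2 + (-4)^2 = 33
v^2 = 27 - 33 = -6


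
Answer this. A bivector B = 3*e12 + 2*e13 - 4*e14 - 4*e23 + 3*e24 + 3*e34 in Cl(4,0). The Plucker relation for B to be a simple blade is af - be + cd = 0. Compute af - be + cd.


Plucker relation: af - be + cd
a*f = 3*3 = 9
b*e = 2*3 = 6
c*d = (-4)*(-4) = 16
af - be + cd = 9 - 6 + 16
= 19


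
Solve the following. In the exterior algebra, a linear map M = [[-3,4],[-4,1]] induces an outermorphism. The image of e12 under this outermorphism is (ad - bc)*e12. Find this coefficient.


The outermorphism of a linear map f sends e1^e2 to f(e1)^f(e2).
f(e1) = -3*e1 - 4*e2
f(e2) = 4*e1 + 1*e2
f(e1) ^ f(e2) = (-3*e1 - 4*e2) ^ (4*e1 + 1*e2)
= (-3)*1*e12 + (-4)*4*e21
= (-3 - (-16))*e12
= 13*e12
Coefficient = 13


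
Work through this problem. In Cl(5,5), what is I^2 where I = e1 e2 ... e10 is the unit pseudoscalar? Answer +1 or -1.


The pseudoscalar I = e1...e_n (product of all n generators) of Cl(p,q) satisfies I^2 = (-1)^(q + n(n-1)/2).
p = 5, q = 5, n = p + q = 10
n(n-1)/2 = 10 * 9 / 2 = 45
Exponent = q + n(n-1)/2 = 5 + 45 = 50
I^2 = (-1)^50 = +1


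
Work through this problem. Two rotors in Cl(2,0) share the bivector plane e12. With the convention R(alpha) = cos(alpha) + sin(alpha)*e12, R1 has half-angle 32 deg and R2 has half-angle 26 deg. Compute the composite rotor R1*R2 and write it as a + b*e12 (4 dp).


Same-plane rotors commute and their half-angles add:
R1*R2 = cos(a1 + a2) + sin(a1 + a2)*e12.
a1 + a2 = 32 + 26 = 58 deg
cos(58 deg) = 0.5299
sin(58 deg) = 0.8480
R1*R2 = 0.5299 + 0.8480*e12


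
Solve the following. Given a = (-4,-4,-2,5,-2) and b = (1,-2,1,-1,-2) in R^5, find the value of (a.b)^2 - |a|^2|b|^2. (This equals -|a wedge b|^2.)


a . b = (-4)*1 + (-4)*(-2) + (-2)*1 + 5*(-1) + (-2)*(-2)
= -4 + 8 + (-2) + (-5) + 4 = 1
|a|^2 = (-4)^2 + (-4)^2 + (-2)^2 + 5^2 + (-2)^2 = 65
|b|^2 = 1^2 + (-2)^2 + 1^2 + (-1)^2 + (-2)^2 = 11
(a.b)^2 = 1^2 = 1
|a|^2 * |b|^2 = 65 * 11 = 715
Result = 1 - 715 = -714


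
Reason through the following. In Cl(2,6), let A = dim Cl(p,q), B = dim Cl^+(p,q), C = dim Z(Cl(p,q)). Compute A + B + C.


n = 2 + 6 = 8
Total dim = 2^8 = 256
Even subalgebra dim = 2^7 = 128
n is even, so center dim = 1
Sum = 256 + 128 + 1 = 385


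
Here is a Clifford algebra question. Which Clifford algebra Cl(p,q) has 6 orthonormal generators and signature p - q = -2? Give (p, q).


We need p + q = 6 and p - q = -2.
Adding: 2p = 6 + (-2) = 4, so p = 2.
Then q = 6 - 2 = 4.
(p, q) = (2, 4)


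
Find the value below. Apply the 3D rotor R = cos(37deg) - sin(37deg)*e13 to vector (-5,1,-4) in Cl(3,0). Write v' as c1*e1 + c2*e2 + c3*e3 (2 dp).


Rotor R = cos(37deg) - sin(37deg)*e13
Rotation angle theta = 2 * 37 = 74 degrees in the e13 plane (e1 -> e3).
The component perpendicular to the plane (e2) is invariant: v'_2 = v2 = 1.00
cos(74deg) = 0.2756, sin(74deg) = 0.9613
v'_1 = v1*cos(theta) - v3*sin(theta) = -5*0.2756 - (-4)*0.9613 = 2.47
v'_3 = v1*sin(theta) + v3*cos(theta) = -5*0.9613 + (-4)*0.2756 = -5.91
v' = 2.47*e1 + 1.00*e2 - 5.91*e3


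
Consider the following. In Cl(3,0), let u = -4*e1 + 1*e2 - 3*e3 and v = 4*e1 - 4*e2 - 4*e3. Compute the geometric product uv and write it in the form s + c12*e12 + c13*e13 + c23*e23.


In Cl(3,0): e_i^2 = 1, e_ie_j = -e_je_i for i != j.
Scalar part = u . v = (-4)*4 + 1*(-4) + (-3)*(-4)
= -16 + (-4) + 12 = -8
e12 coeff = (-4)*(-4) - 1*4 = 16 - 4 = 12
e13 coeff = (-4)*(-4) - (-3)*4 = 16 - (-12) = 28
e23 coeff = 1*(-4) - (-3)*(-4) = -4 - 12 = -16
uv = -8 + 12*e12 + 28*e13 - 16*e23


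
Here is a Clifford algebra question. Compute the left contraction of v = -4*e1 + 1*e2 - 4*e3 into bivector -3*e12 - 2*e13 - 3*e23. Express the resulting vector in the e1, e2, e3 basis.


Left contraction v _| B = <vB>_1 (grade-1 part of the geometric product vB).
Using e1_|e12 = e2, e2_|e12 = -e1, e1_|e13 = e3, e3_|e13 = -e1, e2_|e23 = e3, e3_|e23 = -e2:
e1 coeff: -v2*b12 - v3*b13 = -(1)*(-3) - (-4)*(-2) = -5
e2 coeff: v1*b12 - v3*b23 = (-4)*(-3) - (-4)*(-3) = 0
e3 coeff: v1*b13 + v2*b23 = (-4)*(-2) + (1)*(-3) = 5
v _| B = -5*e1 + 0*e2 + 5*e3


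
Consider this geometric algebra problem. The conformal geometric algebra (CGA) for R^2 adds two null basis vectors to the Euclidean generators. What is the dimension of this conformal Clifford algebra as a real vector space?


The conformal model of R^2 uses Cl(3,1): the 2 Euclidean generators plus two extra orthogonal generators e+ (e+^2 = +1) and e- (e-^2 = -1), from which the null vectors e0, einf are built.
Number of generators m = 2 + 2 = 4.
dim Cl(p,q) = 2^m = 2^4 = 16


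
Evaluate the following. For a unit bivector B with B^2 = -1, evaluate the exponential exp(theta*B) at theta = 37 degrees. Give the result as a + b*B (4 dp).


For a unit bivector B with B^2 = -1, the exponential series gives
e^(theta*B) = cos(theta) + sin(theta)*B (the GA analogue of Euler's formula).
theta = 37 degrees = 0.645772 rad
cos(37 deg) = 0.7986
sin(37 deg) = 0.6018
exp(theta*B) = 0.7986 + 0.6018*B


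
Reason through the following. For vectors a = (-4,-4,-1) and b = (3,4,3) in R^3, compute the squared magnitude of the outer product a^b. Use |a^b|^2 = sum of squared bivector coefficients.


a wedge b = (a1*b2 - a2*b1)*e12 + (a1*b3 - a3*b1)*e13 + (a2*b3 - a3*b2)*e23
e12 coeff: (-4)*4 - (-4)*3 = -16 - (-12) = -4
e13 coeff: (-4)*3 - (-1)*3 = -12 - (-3) = -9
e23 coeff: (-4)*3 - (-1)*4 = -12 - (-4) = -8
|a wedge b|^2 = (-4)^2 + (-9)^2 + (-8)^2
= 16 + 81 + 64
= 161


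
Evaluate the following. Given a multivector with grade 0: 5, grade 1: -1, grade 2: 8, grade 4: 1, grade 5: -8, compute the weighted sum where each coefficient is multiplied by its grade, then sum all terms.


Grade-weighted sum = sum of grade_k * coefficient_k
0*5 = 0
1*(-1) = -1
2*8 = 16
4*1 = 4
5*(-8) = -40
Total = 0 + (-1) + 16 + 4 + (-40) = -21


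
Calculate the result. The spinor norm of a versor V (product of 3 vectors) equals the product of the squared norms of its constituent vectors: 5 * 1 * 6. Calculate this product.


Spinor norm N(V) = |v1|^2 * |v2|^2 * ... * |v3|^2
= 5 * 1 * 6
Running product: 5, 5, 30
N(V) = 30


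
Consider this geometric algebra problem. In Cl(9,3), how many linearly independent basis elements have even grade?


Even subalgebra dimension = 2^(n-1)
n = 9 + 3 = 12
2^(12 - 1) = 2^11 = 2048
Verification: sum of C(12,k) for even k = 1 + 66 + 495 + 924 + 495 + 66 + 1 = 2048
Result = 2048


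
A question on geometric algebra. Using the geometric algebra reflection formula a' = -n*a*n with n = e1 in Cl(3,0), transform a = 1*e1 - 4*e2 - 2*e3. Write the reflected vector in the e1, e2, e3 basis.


Reflection formula: a' = -n*a*n, with n = e1 (unit vector, n^2 = 1).
For reflection through hyperplane perp to e1:
The component along e1 flips sign, others stay.
a = (1, -4, -2)
a' = (-1, -4, -2)
a' = -1*e1 - 4*e2 - 2*e3


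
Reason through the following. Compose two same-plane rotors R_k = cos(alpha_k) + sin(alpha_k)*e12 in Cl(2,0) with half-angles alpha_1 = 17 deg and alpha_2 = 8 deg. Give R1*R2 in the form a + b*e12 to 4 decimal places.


Same-plane rotors commute and their half-angles add:
R1*R2 = cos(a1 + a2) + sin(a1 + a2)*e12.
a1 + a2 = 17 + 8 = 25 deg
cos(25 deg) = 0.9063
sin(25 deg) = 0.4226
R1*R2 = 0.9063 + 0.4226*e12


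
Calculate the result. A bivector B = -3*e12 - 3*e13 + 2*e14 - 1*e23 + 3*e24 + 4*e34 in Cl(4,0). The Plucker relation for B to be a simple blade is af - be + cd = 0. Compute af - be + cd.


Plucker relation: af - be + cd
a*f = (-3)*4 = -12
b*e = (-3)*3 = -9
c*d = 2*(-1) = -2
af - be + cd = -12 - (-9) + (-2)
= -5


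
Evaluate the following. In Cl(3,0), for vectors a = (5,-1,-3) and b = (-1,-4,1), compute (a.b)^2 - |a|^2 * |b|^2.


a . b = 5*(-1) + (-1)*(-4) + (-3)*1
= -5 + 4 + (-3) = -4
|a|^2 = 5^2 + (-1)^2 + (-3)^2 = 35
|b|^2 = (-1)^2 + (-4)^2 + 1^2 = 18
(a.b)^2 = (-4)^2 = 16
|a|^2 * |b|^2 = 35 * 18 = 630
Result = 16 - 630 = -614


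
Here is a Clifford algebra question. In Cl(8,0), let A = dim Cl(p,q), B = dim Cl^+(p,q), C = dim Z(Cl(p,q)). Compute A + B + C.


n = 8 + 0 = 8
Total dim = 2^8 = 256
Even subalgebra dim = 2^7 = 128
n is even, so center dim = 1
Sum = 256 + 128 + 1 = 385


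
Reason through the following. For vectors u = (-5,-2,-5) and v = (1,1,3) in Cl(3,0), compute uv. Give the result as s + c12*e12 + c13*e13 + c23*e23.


In Cl(3,0): e_i^2 = 1, e_ie_j = -e_je_i for i != j.
Scalar part = u . v = (-5)*1 + (-2)*1 + (-5)*3
= -5 + (-2) + (-15) = -22
e12 coeff = (-5)*1 - (-2)*1 = -5 - (-2) = -3
e13 coeff = (-5)*3 - (-5)*1 = -15 - (-5) = -10
e23 coeff = (-2)*3 - (-5)*1 = -6 - (-5) = -1
uv = -22 - 3*e12 - 10*e13 - 1*e23


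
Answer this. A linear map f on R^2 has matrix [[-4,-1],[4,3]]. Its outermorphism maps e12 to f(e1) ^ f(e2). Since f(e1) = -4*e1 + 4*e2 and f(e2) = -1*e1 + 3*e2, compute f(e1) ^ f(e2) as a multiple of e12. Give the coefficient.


The outermorphism of a linear map f sends e1^e2 to f(e1)^f(e2).
f(e1) = -4*e1 + 4*e2
f(e2) = -1*e1 + 3*e2
f(e1) ^ f(e2) = (-4*e1 + 4*e2) ^ (-1*e1 + 3*e2)
= (-4)*3*e12 + 4*(-1)*e21
= (-12 - (-4))*e12
= -8*e12
Coefficient = -8


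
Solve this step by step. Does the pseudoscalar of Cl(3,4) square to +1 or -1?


The pseudoscalar I = e1...e_n (product of all n generators) of Cl(p,q) satisfies I^2 = (-1)^(q + n(n-1)/2).
p = 3, q = 4, n = p + q = 7
n(n-1)/2 = 7 * 6 / 2 = 21
Exponent = q + n(n-1)/2 = 4 + 21 = 25
I^2 = (-1)^25 = -1


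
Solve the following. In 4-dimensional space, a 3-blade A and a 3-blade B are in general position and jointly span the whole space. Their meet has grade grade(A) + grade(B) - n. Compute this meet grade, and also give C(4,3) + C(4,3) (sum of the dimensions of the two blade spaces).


Meet grade = grade(A) + grade(B) - n
= 3 + 3 - 4 = 2
C(4,3) = 4
C(4,3) = 4
dim_A + dim_B = 4 + 4 = 8


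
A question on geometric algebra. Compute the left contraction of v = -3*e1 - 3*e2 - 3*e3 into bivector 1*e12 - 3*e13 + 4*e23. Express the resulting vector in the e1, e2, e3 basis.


Left contraction v _| B = <vB>_1 (grade-1 part of the geometric product vB).
Using e1_|e12 = e2, e2_|e12 = -e1, e1_|e13 = e3, e3_|e13 = -e1, e2_|e23 = e3, e3_|e23 = -e2:
e1 coeff: -v2*b12 - v3*b13 = -(-3)*(1) - (-3)*(-3) = -6
e2 coeff: v1*b12 - v3*b23 = (-3)*(1) - (-3)*(4) = 9
e3 coeff: v1*b13 + v2*b23 = (-3)*(-3) + (-3)*(4) = -3
v _| B = -6*e1 + 9*e2 - 3*e3


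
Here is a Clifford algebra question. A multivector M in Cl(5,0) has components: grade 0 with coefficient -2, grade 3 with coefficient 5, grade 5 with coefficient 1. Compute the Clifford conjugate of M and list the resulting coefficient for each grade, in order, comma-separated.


Clifford conjugate sign for grade k: (-1)^(k(k+1)/2)
Grade 0: (-1)^(0*1/2) = (-1)^0 = 1, coeff -2 -> -2
Grade 3: (-1)^(3*4/2) = (-1)^6 = 1, coeff 5 -> 5
Grade 5: (-1)^(5*6/2) = (-1)^15 = -1, coeff 1 -> -1
Conjugated coefficients: -2, 5, -1


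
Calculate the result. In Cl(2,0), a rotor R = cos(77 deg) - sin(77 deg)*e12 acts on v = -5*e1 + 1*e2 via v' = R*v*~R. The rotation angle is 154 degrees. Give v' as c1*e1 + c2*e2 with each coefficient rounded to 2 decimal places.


Rotor R = cos(77deg) - sin(77deg)*e12
Rotation angle theta = 2 * 77 = 154 degrees
v' = R*v*~R rotates v by theta.
cos(154deg) = -0.8988, sin(154deg) = 0.4384
v'_1 = -5*cos(154deg) - 1*sin(154deg)
= -5*(-0.8988) - 1*0.4384
= 4.06
v'_2 = -5*sin(154deg) + 1*cos(154deg)
= -5*0.4384 + 1*(-0.8988)
= -3.09
v' = 4.06*e1 - 3.09*e2


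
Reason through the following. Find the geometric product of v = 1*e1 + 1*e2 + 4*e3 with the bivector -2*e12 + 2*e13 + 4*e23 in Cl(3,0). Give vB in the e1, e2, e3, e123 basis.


vB has grade-1 (vector) and grade-3 (trivector) parts: vB = (v _| B) + (v ^ B).
Vector part <vB>_1:
  e1: -v2*b12 - v3*b13 = -(1)*(-2) - (4)*(2) = -6
  e2: v1*b12 - v3*b23 = (1)*(-2) - (4)*(4) = -18
  e3: v1*b13 + v2*b23 = (1)*(2) + (1)*(4) = 6
Trivector part <vB>_3:
  e123: v1*b23 - v2*b13 + v3*b12 = (1)*(4) - (1)*(2) + (4)*(-2) = -6
vB = -6*e1 - 18*e2 + 6*e3 - 6*e123


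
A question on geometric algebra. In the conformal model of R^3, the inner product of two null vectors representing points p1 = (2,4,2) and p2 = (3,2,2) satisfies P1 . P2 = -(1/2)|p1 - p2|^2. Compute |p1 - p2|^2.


p1 - p2 = (-1, 2, 0)
|p1 - p2|^2 = (-1)^2 + 2^2 + 0^2
= 1 + 4 + 0
= 5


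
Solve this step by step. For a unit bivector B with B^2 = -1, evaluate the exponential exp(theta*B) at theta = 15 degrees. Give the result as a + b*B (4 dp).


For a unit bivector B with B^2 = -1, the exponential series gives
e^(theta*B) = cos(theta) + sin(theta)*B (the GA analogue of Euler's formula).
theta = 15 degrees = 0.261799 rad
cos(15 deg) = 0.9659
sin(15 deg) = 0.2588
exp(theta*B) = 0.9659 + 0.2588*B


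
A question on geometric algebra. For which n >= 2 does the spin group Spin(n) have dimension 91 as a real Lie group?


dim Spin(n) = dim so(n) = n(n-1)/2.
Solve n(n-1)/2 = 91, i.e. n^2 - n - 182 = 0.
Discriminant = 1 + 8*91 = 729
n = (1 + sqrt(729))/2 = (1 + 27)/2 = 14


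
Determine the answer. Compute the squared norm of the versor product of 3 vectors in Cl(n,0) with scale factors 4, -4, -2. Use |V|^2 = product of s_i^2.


Each vector v_i has |v_i|^2 = s_i^2
Squared scales: 4^2 = 16, (-4)^2 = 16, (-2)^2 = 4
|V|^2 = 16 * 16 * 4
= 1024


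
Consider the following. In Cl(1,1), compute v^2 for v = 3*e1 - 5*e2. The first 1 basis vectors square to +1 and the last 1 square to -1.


v^2 = sum of c_i^2 * e_i^2
Positive signature terms (e_i^2 = +1): 3^2 = 9
Negative signature terms (e_j^2 = -1): (-5)^2 = 25
v^2 = 9 - 25 = -16


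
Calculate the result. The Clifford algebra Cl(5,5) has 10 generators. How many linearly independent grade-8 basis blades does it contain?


Number of grade-k basis blades in Cl(p,q) with n = p + q is C(n, k).
n = 5 + 5 = 10
C(10, 8) = 10! / (8! * 2!)
= 3628800 / (40320 * 2)
= 45


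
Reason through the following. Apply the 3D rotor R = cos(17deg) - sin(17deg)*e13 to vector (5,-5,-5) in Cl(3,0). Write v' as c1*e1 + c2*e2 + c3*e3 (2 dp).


Rotor R = cos(17deg) - sin(17deg)*e13
Rotation angle theta = 2 * 17 = 34 degrees in the e13 plane (e1 -> e3).
The component perpendicular to the plane (e2) is invariant: v'_2 = v2 = -5.00
cos(34deg) = 0.8290, sin(34deg) = 0.5592
v'_1 = v1*cos(theta) - v3*sin(theta) = 5*0.8290 - (-5)*0.5592 = 6.94
v'_3 = v1*sin(theta) + v3*cos(theta) = 5*0.5592 + (-5)*0.8290 = -1.35
v' = 6.94*e1 - 5.00*e2 - 1.35*e3


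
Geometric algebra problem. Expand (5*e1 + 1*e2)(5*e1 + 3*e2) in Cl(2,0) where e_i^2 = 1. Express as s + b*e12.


Expand: (5*e1 + 1*e2)(5*e1 + 3*e2)
= 5*5*e1e1 + 5*3*e1e2 + 1*5*e2e1 + 1*3*e2e2
Using e1^2 = e2^2 = 1, e2e1 = -e1e2:
Scalar part s = 5*5 + 1*3 = 25 + 3 = 28
Bivector part b = 5*3 - 1*5 = 15 - 5 = 10
uv = 28 + 10*e12


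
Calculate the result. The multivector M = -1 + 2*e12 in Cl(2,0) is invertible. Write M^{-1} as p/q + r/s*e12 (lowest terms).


M = -1 + 2*e12, where e12^2 = -1.
Since M commutes with its reverse ~M = a - b*e12, M * ~M = a^2 - b^2*e12^2 = a^2 + b^2.
So M^{-1} = ~M / (a^2 + b^2) = (a - b*e12)/(a^2 + b^2).
a^2 + b^2 = 1 + 4 = 5
Scalar part = -1/5 = -1/5
Bivector coeff = -2/5 = -2/5
M^{-1} = -1/5 - 2/5*e12


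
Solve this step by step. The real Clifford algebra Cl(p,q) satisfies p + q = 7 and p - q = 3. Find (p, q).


We need p + q = 7 and p - q = 3.
Adding: 2p = 7 + 3 = 10, so p = 5.
Then q = 7 - 5 = 2.
(p, q) = (5, 2)


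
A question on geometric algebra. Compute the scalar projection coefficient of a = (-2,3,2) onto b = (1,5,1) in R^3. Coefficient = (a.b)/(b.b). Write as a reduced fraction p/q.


Projection coefficient = (a . b) / (b . b)
a . b = (-2)*1 + 3*5 + 2*1
= -2 + 15 + 2 = 15
b . b = 1^2 + 5^2 + 1^2
= 1 + 25 + 1 = 27
Coefficient = 15/27
In lowest terms: 5/9


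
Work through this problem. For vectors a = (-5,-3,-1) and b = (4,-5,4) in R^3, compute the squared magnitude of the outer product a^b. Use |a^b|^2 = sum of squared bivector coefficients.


a wedge b = (a1*b2 - a2*b1)*e12 + (a1*b3 - a3*b1)*e13 + (a2*b3 - a3*b2)*e23
e12 coeff: (-5)*(-5) - (-3)*4 = 25 - (-12) = 37
e13 coeff: (-5)*4 - (-1)*4 = -20 - (-4) = -16
e23 coeff: (-3)*4 - (-1)*(-5) = -12 - 5 = -17
|a wedge b|^2 = 37^2 + (-16)^2 + (-17)^2
= 1369 + 256 + 289
= 1914


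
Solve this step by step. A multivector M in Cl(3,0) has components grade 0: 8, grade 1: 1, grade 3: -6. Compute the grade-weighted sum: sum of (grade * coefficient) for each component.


Grade-weighted sum = sum of grade_k * coefficient_k
0*8 = 0
1*1 = 1
3*(-6) = -18
Total = 0 + 1 + (-18) = -17


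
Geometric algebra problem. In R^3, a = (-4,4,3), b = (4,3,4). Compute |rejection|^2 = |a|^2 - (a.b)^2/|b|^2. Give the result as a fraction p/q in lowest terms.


|a|^2 = (-4)^2 + 4^2 + 3^2 = 41
|b|^2 = 4^2 + 3^2 + 4^2 = 41
a . b = (-4)*4 + 4*3 + 3*4 = 8
(a.b)^2 = 8^2 = 64
|rej|^2 = 41 - 64/41
= (1681 - 64)/41
= 1617/41
In lowest terms: 1617/41


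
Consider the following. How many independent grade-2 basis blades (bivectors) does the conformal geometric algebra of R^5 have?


The conformal model of R^5 uses Cl(6,1) with m = 5 + 2 = 7 generators.
Number of grade-2 blades = C(m, 2) = C(7, 2)
= 7*6/2 = 21


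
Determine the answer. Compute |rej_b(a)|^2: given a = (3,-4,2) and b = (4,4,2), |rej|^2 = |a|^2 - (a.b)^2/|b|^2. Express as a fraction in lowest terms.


|a|^2 = 3^2 + (-4)^2 + 2^2 = 29
|b|^2 = 4^2 + 4^2 + 2^2 = 36
a . b = 3*4 + (-4)*4 + 2*2 = 0
(a.b)^2 = 0^2 = 0
|rej|^2 = 29 - 0/36
= (1044 - 0)/36
= 1044/36
In lowest terms: 29/1


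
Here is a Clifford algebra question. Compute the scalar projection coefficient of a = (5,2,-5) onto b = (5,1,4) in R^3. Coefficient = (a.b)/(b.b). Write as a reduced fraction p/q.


Projection coefficient = (a . b) / (b . b)
a . b = 5*5 + 2*1 + (-5)*4
= 25 + 2 + (-20) = 7
b . b = 5^2 + 1^2 + 4^2
= 25 + 1 + 16 = 42
Coefficient = 7/42
In lowest terms: 1/6


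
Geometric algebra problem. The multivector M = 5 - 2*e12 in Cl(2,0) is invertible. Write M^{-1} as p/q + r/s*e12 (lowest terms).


M = 5 - 2*e12, where e12^2 = -1.
Since M commutes with its reverse ~M = a - b*e12, M * ~M = a^2 - b^2*e12^2 = a^2 + b^2.
So M^{-1} = ~M / (a^2 + b^2) = (a - b*e12)/(a^2 + b^2).
a^2 + b^2 = 25 + 4 = 29
Scalar part = 5/29 = 5/29
Bivector coeff = 2/29 = 2/29
M^{-1} = 5/29 + 2/29*e12


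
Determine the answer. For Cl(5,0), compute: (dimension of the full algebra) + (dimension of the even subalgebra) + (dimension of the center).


n = 5 + 0 = 5
Total dim = 2^5 = 32
Even subalgebra dim = 2^4 = 16
n is odd, so center dim = 2
Sum = 32 + 16 + 2 = 50


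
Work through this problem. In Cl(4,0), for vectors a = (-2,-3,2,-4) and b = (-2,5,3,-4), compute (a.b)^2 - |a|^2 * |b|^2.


a . b = (-2)*(-2) + (-3)*5 + 2*3 + (-4)*(-4)
= 4 + (-15) + 6 + 16 = 11
|a|^2 = (-2)^2 + (-3)^2 + 2^2 + (-4)^2 = 33
|b|^2 = (-2)^2 + 5^2 + 3^2 + (-4)^2 = 54
(a.b)^2 = 11^2 = 121
|a|^2 * |b|^2 = 33 * 54 = 1782
Result = 121 - 1782 = -1661


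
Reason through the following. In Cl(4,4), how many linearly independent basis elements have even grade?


Even subalgebra dimension = 2^(n-1)
n = 4 + 4 = 8
2^(8 - 1) = 2^7 = 128
Verification: sum of C(8,k) for even k = 1 + 28 + 70 + 28 + 1 = 128
Result = 128


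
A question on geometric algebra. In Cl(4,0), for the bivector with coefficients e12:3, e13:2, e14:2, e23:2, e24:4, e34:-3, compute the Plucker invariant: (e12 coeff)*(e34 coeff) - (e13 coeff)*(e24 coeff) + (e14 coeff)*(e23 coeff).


Plucker relation: af - be + cd
a*f = 3*(-3) = -9
b*e = 2*4 = 8
c*d = 2*2 = 4
af - be + cd = -9 - 8 + 4
= -13


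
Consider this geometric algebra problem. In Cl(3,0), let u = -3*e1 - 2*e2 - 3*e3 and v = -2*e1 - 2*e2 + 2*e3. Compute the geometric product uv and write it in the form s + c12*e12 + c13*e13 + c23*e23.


In Cl(3,0): e_i^2 = 1, e_ie_j = -e_je_i for i != j.
Scalar part = u . v = (-3)*(-2) + (-2)*(-2) + (-3)*2
= 6 + 4 + (-6) = 4
e12 coeff = (-3)*(-2) - (-2)*(-2) = 6 - 4 = 2
e13 coeff = (-3)*2 - (-3)*(-2) = -6 - 6 = -12
e23 coeff = (-2)*2 - (-3)*(-2) = -4 - 6 = -10
uv = 4 + 2*e12 - 12*e13 - 10*e23


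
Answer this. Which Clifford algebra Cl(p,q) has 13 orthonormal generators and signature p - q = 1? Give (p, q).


We need p + q = 13 and p - q = 1.
Adding: 2p = 13 + 1 = 14, so p = 7.
Then q = 13 - 7 = 6.
(p, q) = (7, 6)


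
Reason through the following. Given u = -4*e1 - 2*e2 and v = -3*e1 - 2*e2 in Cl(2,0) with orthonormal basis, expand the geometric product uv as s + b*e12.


Expand: (-4*e1 - 2*e2)(-3*e1 - 2*e2)
= (-4)*(-3)*e1e1 + (-4)*(-2)*e1e2 + (-2)*(-3)*e2e1 + (-2)*(-2)*e2e2
Using e1^2 = e2^2 = 1, e2e1 = -e1e2:
Scalar part s = (-4)*(-3) + (-2)*(-2) = 12 + 4 = 16
Bivector part b = (-4)*(-2) - (-2)*(-3) = 8 - 6 = 2
uv = 16 + 2*e12


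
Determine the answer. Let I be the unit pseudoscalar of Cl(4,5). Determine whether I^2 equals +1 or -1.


The pseudoscalar I = e1...e_n (product of all n generators) of Cl(p,q) satisfies I^2 = (-1)^(q + n(n-1)/2).
p = 4, q = 5, n = p + q = 9
n(n-1)/2 = 9 * 8 / 2 = 36
Exponent = q + n(n-1)/2 = 5 + 36 = 41
I^2 = (-1)^41 = -1


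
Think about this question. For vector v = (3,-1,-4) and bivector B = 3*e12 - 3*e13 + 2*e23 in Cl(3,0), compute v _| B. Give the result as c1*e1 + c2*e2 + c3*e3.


Left contraction v _| B = <vB>_1 (grade-1 part of the geometric product vB).
Using e1_|e12 = e2, e2_|e12 = -e1, e1_|e13 = e3, e3_|e13 = -e1, e2_|e23 = e3, e3_|e23 = -e2:
e1 coeff: -v2*b12 - v3*b13 = -(-1)*(3) - (-4)*(-3) = -9
e2 coeff: v1*b12 - v3*b23 = (3)*(3) - (-4)*(2) = 17
e3 coeff: v1*b13 + v2*b23 = (3)*(-3) + (-1)*(2) = -11
v _| B = -9*e1 + 17*e2 - 11*e3


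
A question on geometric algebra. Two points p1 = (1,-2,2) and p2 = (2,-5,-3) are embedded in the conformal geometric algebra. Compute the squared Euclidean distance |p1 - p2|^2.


p1 - p2 = (-1, 3, 5)
|p1 - p2|^2 = (-1)^2 + 3^2 + 5^2
= 1 + 9 + 25
= 35


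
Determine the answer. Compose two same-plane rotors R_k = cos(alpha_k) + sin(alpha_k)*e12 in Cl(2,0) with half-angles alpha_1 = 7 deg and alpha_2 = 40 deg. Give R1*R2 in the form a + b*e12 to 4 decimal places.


Same-plane rotors commute and their half-angles add:
R1*R2 = cos(a1 + a2) + sin(a1 + a2)*e12.
a1 + a2 = 7 + 40 = 47 deg
cos(47 deg) = 0.6820
sin(47 deg) = 0.7314
R1*R2 = 0.6820 + 0.7314*e12


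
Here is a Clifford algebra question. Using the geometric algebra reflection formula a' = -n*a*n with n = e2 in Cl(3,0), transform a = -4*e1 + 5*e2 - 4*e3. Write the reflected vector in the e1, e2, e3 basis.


Reflection formula: a' = -n*a*n, with n = e2 (unit vector, n^2 = 1).
For reflection through hyperplane perp to e2:
The component along e2 flips sign, others stay.
a = (-4, 5, -4)
a' = (-4, -5, -4)
a' = -4*e1 - 5*e2 - 4*e3


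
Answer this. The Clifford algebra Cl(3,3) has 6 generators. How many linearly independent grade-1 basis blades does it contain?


Number of grade-k basis blades in Cl(p,q) with n = p + q is C(n, k).
n = 3 + 3 = 6
C(6, 1) = 6! / (1! * 5!)
= 720 / (1 * 120)
= 6


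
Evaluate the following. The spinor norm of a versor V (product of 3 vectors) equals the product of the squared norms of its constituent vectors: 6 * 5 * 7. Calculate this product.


Spinor norm N(V) = |v1|^2 * |v2|^2 * ... * |v3|^2
= 6 * 5 * 7
Running product: 6, 30, 210
N(V) = 210


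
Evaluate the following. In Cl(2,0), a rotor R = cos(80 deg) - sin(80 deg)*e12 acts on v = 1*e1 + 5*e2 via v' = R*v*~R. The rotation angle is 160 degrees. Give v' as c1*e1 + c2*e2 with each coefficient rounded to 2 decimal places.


Rotor R = cos(80deg) - sin(80deg)*e12
Rotation angle theta = 2 * 80 = 160 degrees
v' = R*v*~R rotates v by theta.
cos(160deg) = -0.9397, sin(160deg) = 0.3420
v'_1 = 1*cos(160deg) - 5*sin(160deg)
= 1*(-0.9397) - 5*0.3420
= -2.65
v'_2 = 1*sin(160deg) + 5*cos(160deg)
= 1*0.3420 + 5*(-0.9397)
= -4.36
v' = -2.65*e1 - 4.36*e2


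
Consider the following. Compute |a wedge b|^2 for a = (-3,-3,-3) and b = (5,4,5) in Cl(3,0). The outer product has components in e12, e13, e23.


a wedge b = (a1*b2 - a2*b1)*e12 + (a1*b3 - a3*b1)*e13 + (a2*b3 - a3*b2)*e23
e12 coeff: (-3)*4 - (-3)*5 = -12 - (-15) = 3
e13 coeff: (-3)*5 - (-3)*5 = -15 - (-15) = 0
e23 coeff: (-3)*5 - (-3)*4 = -15 - (-12) = -3
|a wedge b|^2 = 3^2 + 0^2 + (-3)^2
= 9 + 0 + 9
= 18


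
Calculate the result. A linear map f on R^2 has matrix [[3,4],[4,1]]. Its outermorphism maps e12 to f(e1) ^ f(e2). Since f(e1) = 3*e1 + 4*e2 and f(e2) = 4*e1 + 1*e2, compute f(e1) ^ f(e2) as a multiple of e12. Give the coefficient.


The outermorphism of a linear map f sends e1^e2 to f(e1)^f(e2).
f(e1) = 3*e1 + 4*e2
f(e2) = 4*e1 + 1*e2
f(e1) ^ f(e2) = (3*e1 + 4*e2) ^ (4*e1 + 1*e2)
= 3*1*e12 + 4*4*e21
= (3 - 16)*e12
= -13*e12
Coefficient = -13


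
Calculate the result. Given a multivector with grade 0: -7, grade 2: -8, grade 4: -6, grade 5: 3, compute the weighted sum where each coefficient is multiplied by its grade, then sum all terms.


Grade-weighted sum = sum of grade_k * coefficient_k
0*(-7) = 0
2*(-8) = -16
4*(-6) = -24
5*3 = 15
Total = 0 + (-16) + (-24) + 15 = -25


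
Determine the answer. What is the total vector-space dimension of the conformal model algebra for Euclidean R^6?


The conformal model of R^6 uses Cl(7,1): the 6 Euclidean generators plus two extra orthogonal generators e+ (e+^2 = +1) and e- (e-^2 = -1), from which the null vectors e0, einf are built.
Number of generators m = 6 + 2 = 8.
dim Cl(p,q) = 2^m = 2^8 = 256


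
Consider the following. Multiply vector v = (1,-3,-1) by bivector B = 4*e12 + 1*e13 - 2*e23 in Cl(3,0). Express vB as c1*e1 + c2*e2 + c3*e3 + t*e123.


vB has grade-1 (vector) and grade-3 (trivector) parts: vB = (v _| B) + (v ^ B).
Vector part <vB>_1:
  e1: -v2*b12 - v3*b13 = -(-3)*(4) - (-1)*(1) = 13
  e2: v1*b12 - v3*b23 = (1)*(4) - (-1)*(-2) = 2
  e3: v1*b13 + v2*b23 = (1)*(1) + (-3)*(-2) = 7
Trivector part <vB>_3:
  e123: v1*b23 - v2*b13 + v3*b12 = (1)*(-2) - (-3)*(1) + (-1)*(4) = -3
vB = 13*e1 + 2*e2 + 7*e3 - 3*e123


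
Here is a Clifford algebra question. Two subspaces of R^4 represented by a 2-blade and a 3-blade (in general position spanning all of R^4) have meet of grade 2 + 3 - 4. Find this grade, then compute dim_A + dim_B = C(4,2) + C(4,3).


Meet grade = grade(A) + grade(B) - n
= 2 + 3 - 4 = 1
C(4,2) = 6
C(4,3) = 4
dim_A + dim_B = 6 + 4 = 10


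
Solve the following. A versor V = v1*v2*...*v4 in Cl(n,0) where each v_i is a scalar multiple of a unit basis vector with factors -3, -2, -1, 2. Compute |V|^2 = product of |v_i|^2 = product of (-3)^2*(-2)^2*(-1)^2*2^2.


Each vector v_i has |v_i|^2 = s_i^2
Squared scales: (-3)^2 = 9, (-2)^2 = 4, (-1)^2 = 1, 2^2 = 4
|V|^2 = 9 * 4 * 1 * 4
= 144


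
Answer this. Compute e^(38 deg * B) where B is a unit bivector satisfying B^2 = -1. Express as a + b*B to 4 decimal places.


For a unit bivector B with B^2 = -1, the exponential series gives
e^(theta*B) = cos(theta) + sin(theta)*B (the GA analogue of Euler's formula).
theta = 38 degrees = 0.663225 rad
cos(38 deg) = 0.7880
sin(38 deg) = 0.6157
exp(theta*B) = 0.7880 + 0.6157*B


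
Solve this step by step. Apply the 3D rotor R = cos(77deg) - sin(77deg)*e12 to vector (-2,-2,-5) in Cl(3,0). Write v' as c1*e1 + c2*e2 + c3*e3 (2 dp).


Rotor R = cos(77deg) - sin(77deg)*e12
Rotation angle theta = 2 * 77 = 154 degrees in the e12 plane (e1 -> e2).
The component perpendicular to the plane (e3) is invariant: v'_3 = v3 = -5.00
cos(154deg) = -0.8988, sin(154deg) = 0.4384
v'_1 = v1*cos(theta) - v2*sin(theta) = -2*(-0.8988) - (-2)*0.4384 = 2.67
v'_2 = v1*sin(theta) + v2*cos(theta) = -2*0.4384 + (-2)*(-0.8988) = 0.92
v' = 2.67*e1 + 0.92*e2 - 5.00*e3


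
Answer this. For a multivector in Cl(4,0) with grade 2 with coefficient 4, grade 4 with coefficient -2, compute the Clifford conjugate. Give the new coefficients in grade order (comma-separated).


Clifford conjugate sign for grade k: (-1)^(k(k+1)/2)
Grade 2: (-1)^(2*3/2) = (-1)^3 = -1, coeff 4 -> -4
Grade 4: (-1)^(4*5/2) = (-1)^10 = 1, coeff -2 -> -2
Conjugated coefficients: -4, -2


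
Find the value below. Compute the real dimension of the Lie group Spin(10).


Spin(n) double-covers SO(n); both have Lie algebra so(n) of dimension n(n-1)/2.
n = 10
n(n-1) = 10 * 9 = 90
dim Spin(10) = 90/2 = 45


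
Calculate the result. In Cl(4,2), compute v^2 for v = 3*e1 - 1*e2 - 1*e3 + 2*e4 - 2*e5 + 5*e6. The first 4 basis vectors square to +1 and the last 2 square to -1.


v^2 = sum of c_i^2 * e_i^2
Positive signature terms (e_i^2 = +1): 3^2 + (-1)^2 + (-1)^2 + 2^2 = 15
Negative signature terms (e_j^2 = -1): (-2)^2 + 5^2 = 29
v^2 = 15 - 29 = -14


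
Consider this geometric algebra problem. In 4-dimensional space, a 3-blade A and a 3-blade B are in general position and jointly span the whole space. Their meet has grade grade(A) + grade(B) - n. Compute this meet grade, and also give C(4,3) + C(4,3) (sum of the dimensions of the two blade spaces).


Meet grade = grade(A) + grade(B) - n
= 3 + 3 - 4 = 2
C(4,3) = 4
C(4,3) = 4
dim_A + dim_B = 4 + 4 = 8


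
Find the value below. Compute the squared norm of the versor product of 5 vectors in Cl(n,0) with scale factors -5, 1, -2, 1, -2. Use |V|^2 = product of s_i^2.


Each vector v_i has |v_i|^2 = s_i^2
Squared scales: (-5)^2 = 25, 1^2 = 1, (-2)^2 = 4, 1^2 = 1, (-2)^2 = 4
|V|^2 = 25 * 1 * 4 * 1 * 4
= 400


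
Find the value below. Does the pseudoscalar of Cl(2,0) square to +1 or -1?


The pseudoscalar I = e1...e_n (product of all n generators) of Cl(p,q) satisfies I^2 = (-1)^(q + n(n-1)/2).
p = 2, q = 0, n = p + q = 2
n(n-1)/2 = 2 * 1 / 2 = 1
Exponent = q + n(n-1)/2 = 0 + 1 = 1
I^2 = (-1)^1 = -1


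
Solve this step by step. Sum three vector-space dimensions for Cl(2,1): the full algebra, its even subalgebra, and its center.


n = 2 + 1 = 3
Total dim = 2^3 = 8
Even subalgebra dim = 2^2 = 4
n is odd, so center dim = 2
Sum = 8 + 4 + 2 = 14


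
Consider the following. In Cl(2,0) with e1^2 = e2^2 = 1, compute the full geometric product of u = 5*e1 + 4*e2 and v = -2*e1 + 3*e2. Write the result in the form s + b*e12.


Expand: (5*e1 + 4*e2)(-2*e1 + 3*e2)
= 5*(-2)*e1e1 + 5*3*e1e2 + 4*(-2)*e2e1 + 4*3*e2e2
Using e1^2 = e2^2 = 1, e2e1 = -e1e2:
Scalar part s = 5*(-2) + 4*3 = -10 + 12 = 2
Bivector part b = 5*3 - 4*(-2) = 15 - (-8) = 23
uv = 2 + 23*e12


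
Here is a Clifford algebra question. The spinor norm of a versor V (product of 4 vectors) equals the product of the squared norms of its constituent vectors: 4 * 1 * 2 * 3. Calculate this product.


Spinor norm N(V) = |v1|^2 * |v2|^2 * ... * |v4|^2
= 4 * 1 * 2 * 3
Running product: 4, 4, 8, 24
N(V) = 24


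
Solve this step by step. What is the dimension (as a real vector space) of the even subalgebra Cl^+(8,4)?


Even subalgebra dimension = 2^(n-1)
n = 8 + 4 = 12
2^(12 - 1) = 2^11 = 2048
Verification: sum of C(12,k) for even k = 1 + 66 + 495 + 924 + 495 + 66 + 1 = 2048
Result = 2048


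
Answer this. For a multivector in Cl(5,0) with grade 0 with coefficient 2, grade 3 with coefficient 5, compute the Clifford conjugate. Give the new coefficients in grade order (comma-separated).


Clifford conjugate sign for grade k: (-1)^(k(k+1)/2)
Grade 0: (-1)^(0*1/2) = (-1)^0 = 1, coeff 2 -> 2
Grade 3: (-1)^(3*4/2) = (-1)^6 = 1, coeff 5 -> 5
Conjugated coefficients: 2, 5


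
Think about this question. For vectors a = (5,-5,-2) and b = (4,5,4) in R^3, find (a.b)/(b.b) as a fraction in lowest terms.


Projection coefficient = (a . b) / (b . b)
a . b = 5*4 + (-5)*5 + (-2)*4
= 20 + (-25) + (-8) = -13
b . b = 4^2 + 5^2 + 4^2
= 16 + 25 + 16 = 57
Coefficient = -13/57
In lowest terms: -13/57


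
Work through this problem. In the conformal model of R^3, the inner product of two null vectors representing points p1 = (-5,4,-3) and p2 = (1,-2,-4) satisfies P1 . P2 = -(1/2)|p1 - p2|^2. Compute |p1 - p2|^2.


p1 - p2 = (-6, 6, 1)
|p1 - p2|^2 = (-6)^2 + 6^2 + 1^2
= 36 + 36 + 1
= 73
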